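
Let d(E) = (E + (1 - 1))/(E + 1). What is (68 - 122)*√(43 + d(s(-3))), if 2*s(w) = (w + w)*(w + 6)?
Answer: -27*√706/2 ≈ -358.70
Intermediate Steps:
s(w) = w*(6 + w) (s(w) = ((w + w)*(w + 6))/2 = ((2*w)*(6 + w))/2 = (2*w*(6 + w))/2 = w*(6 + w))
d(E) = E/(1 + E) (d(E) = (E + 0)/(1 + E) = E/(1 + E))
(68 - 122)*√(43 + d(s(-3))) = (68 - 122)*√(43 + (-3*(6 - 3))/(1 - 3*(6 - 3))) = -54*√(43 + (-3*3)/(1 - 3*3)) = -54*√(43 - 9/(1 - 9)) = -54*√(43 - 9/(-8)) = -54*√(43 - 9*(-⅛)) = -54*√(43 + 9/8) = -27*√706/2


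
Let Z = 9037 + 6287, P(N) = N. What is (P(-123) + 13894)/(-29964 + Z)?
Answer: -13771/14640 ≈ -0.94064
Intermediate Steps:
Z = 15324
(P(-123) + 13894)/(-29964 + Z) = (-123 + 13894)/(-29964 + 15324) = 13771/(-14640) = 13771*(-1/14640) = -13771/14640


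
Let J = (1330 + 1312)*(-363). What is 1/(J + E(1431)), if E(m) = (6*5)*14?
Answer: -1/958626 ≈ -1.0432e-6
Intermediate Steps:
E(m) = 420 (E(m) = 30*14 = 420)
J = -959046 (J = 2642*(-363) = -959046)
1/(J + E(1431)) = 1/(-959046 + 420) = 1/(-958626) = -1/958626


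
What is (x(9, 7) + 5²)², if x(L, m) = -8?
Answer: 289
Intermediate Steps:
(x(9, 7) + 5²)² = (-8 + 5²)² = (-8 + 25)² = 17² = 289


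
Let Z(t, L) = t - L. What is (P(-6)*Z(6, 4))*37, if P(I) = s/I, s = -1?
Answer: 37/3 ≈ 12.333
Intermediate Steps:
P(I) = -1/I
(P(-6)*Z(6, 4))*37 = ((-1/(-6))*(6 - 1*4))*37 = ((-1*(-⅙))*(6 - 4))*37 = ((⅙)*2)*37 = (⅓)*37 = 37/3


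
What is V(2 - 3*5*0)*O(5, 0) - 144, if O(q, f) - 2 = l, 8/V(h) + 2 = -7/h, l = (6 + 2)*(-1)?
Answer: -1488/11 ≈ -135.27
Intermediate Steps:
l = -8 (l = 8*(-1) = -8)
V(h) = 8/(-2 - 7/h)
O(q, f) = -6 (O(q, f) = 2 - 8 = -6)
V(2 - 3*5*0)*O(5, 0) - 144 = -8*(2 - 3*5*0)/(7 + 2*(2 - 3*5*0))*(-6) - 144 = -8*(2 - 15*0)/(7 + 2*(2 - 15*0))*(-6) - 144 = -8*(2 - 1*0)/(7 + 2*(2 - 1*0))*(-6) - 144 = -8*(2 + 0)/(7 + 2*(2 + 0))*(-6) - 144 = -8*2/(7 + 2*2)*(-6) - 144 = -8*2/(7 + 4)*(-6) - 144 = -8*2/11*(-6) - 144 = -8*2*1/11*(-6) - 144 = -16/11*(-6) - 144 = 96/11 - 144 = -1488/11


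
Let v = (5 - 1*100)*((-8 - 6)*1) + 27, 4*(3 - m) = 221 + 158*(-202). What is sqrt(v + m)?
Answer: sqrt(37135)/2 ≈ 96.352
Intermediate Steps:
m = 31707/4 (m = 3 - (221 + 158*(-202))/4 = 3 - (221 - 31916)/4 = 3 - 1/4*(-31695) = 3 + 31695/4 = 31707/4 ≈ 7926.8)
v = 1357 (v = (5 - 100)*(-14*1) + 27 = -95*(-14) + 27 = 1330 + 27 = 1357)
sqrt(v + m) = sqrt(1357 + 31707/4) = sqrt(37135/4) = sqrt(37135)/2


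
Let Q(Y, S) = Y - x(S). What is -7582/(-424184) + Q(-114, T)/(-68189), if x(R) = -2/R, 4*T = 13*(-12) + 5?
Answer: 2510989869/128459620564 ≈ 0.019547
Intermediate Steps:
T = -151/4 (T = (13*(-12) + 5)/4 = (-156 + 5)/4 = (¼)*(-151) = -151/4 ≈ -37.750)
Q(Y, S) = Y + 2/S (Q(Y, S) = Y - (-2)/S = Y + 2/S)
-7582/(-424184) + Q(-114, T)/(-68189) = -7582/(-424184) + (-114 + 2/(-151/4))/(-68189) = -7582*(-1/424184) + (-114 + 2*(-4/151))*(-1/68189) = 223/12476 + (-114 - 8/151)*(-1/68189) = 223/12476 - 17222/151*(-1/68189) = 223/12476 + 17222/10296539 = 2510989869/128459620564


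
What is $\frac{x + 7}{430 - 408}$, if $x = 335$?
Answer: $\frac{171}{11} \approx 15.545$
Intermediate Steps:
$\frac{x + 7}{430 - 408} = \frac{335 + 7}{430 - 408} = \frac{342}{22} = 342 \cdot \frac{1}{22} = \frac{171}{11}$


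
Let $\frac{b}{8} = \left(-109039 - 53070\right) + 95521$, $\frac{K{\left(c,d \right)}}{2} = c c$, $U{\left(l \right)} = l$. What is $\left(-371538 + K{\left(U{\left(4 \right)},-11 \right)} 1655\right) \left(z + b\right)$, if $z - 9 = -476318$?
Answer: $321449343514$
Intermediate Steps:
$z = -476309$ ($z = 9 - 476318 = -476309$)
$K{\left(c,d \right)} = 2 c^{2}$ ($K{\left(c,d \right)} = 2 c c = 2 c^{2}$)
$b = -532704$ ($b = 8 \left(\left(-109039 - 53070\right) + 95521\right) = 8 \left(-162109 + 95521\right) = 8 \left(-66588\right) = -532704$)
$\left(-371538 + K{\left(U{\left(4 \right)},-11 \right)} 1655\right) \left(z + b\right) = \left(-371538 + 2 \cdot 4^{2} \cdot 1655\right) \left(-476309 - 532704\right) = \left(-371538 + 2 \cdot 16 \cdot 1655\right) \left(-1009013\right) = \left(-371538 + 32 \cdot 1655\right) \left(-1009013\right) = \left(-371538 + 52960\right) \left(-1009013\right) = \left(-318578\right) \left(-1009013\right) = 321449343514$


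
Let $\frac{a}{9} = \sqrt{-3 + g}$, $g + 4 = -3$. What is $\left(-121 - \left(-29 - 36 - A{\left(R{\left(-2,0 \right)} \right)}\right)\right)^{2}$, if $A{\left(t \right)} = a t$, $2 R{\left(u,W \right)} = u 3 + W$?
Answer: $-4154 + 3024 i \sqrt{10} \approx -4154.0 + 9562.7 i$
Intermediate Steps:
$g = -7$ ($g = -4 - 3 = -7$)
$R{\left(u,W \right)} = \frac{W}{2} + \frac{3 u}{2}$ ($R{\left(u,W \right)} = \frac{u 3 + W}{2} = \frac{3 u + W}{2} = \frac{W + 3 u}{2} = \frac{W}{2} + \frac{3 u}{2}$)
$a = 9 i \sqrt{10}$ ($a = 9 \sqrt{-3 - 7} = 9 \sqrt{-10} = 9 i \sqrt{10} \approx 28.461 i$)
$A{\left(t \right)} = 9 i t \sqrt{10}$ ($A{\left(t \right)} = 9 i \sqrt{10} t = 9 i t \sqrt{10}$)
$\left(-121 - \left(-29 - 36 - A{\left(R{\left(-2,0 \right)} \right)}\right)\right)^{2} = \left(-121 - \left(-29 - 36 - 9 i \left(\frac{1}{2} \cdot 0 + \frac{3}{2} \left(-2\right)\right) \sqrt{10}\right)\right)^{2} = \left(-121 + \left(9 i \left(0 - 3\right) \sqrt{10} - \left(-29 - 36\right)\right)\right)^{2} = \left(-121 + \left(9 i \left(-3\right) \sqrt{10} - -65\right)\right)^{2} = \left(-121 + \left(- 27 i \sqrt{10} + 65\right)\right)^{2} = \left(-121 + \left(65 - 27 i \sqrt{10}\right)\right)^{2} = \left(-56 - 27 i \sqrt{10}\right)^{2}$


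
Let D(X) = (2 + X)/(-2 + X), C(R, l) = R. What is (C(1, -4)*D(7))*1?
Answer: 9/5 ≈ 1.8000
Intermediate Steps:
D(X) = (2 + X)/(-2 + X)
(C(1, -4)*D(7))*1 = (1*((2 + 7)/(-2 + 7)))*1 = (1*(9/5))*1 = (9/5)*1 = 9/5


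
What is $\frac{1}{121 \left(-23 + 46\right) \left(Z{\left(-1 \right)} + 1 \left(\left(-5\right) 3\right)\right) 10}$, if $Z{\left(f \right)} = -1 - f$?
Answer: $- \frac{1}{417450} \approx -2.3955 \cdot 10^{-6}$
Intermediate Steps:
$\frac{1}{121 \left(-23 + 46\right) \left(Z{\left(-1 \right)} + 1 \left(\left(-5\right) 3\right)\right) 10} = \frac{1}{121 \left(-23 + 46\right) \left(\left(-1 - -1\right) + 1 \left(\left(-5\right) 3\right)\right) 10} = \frac{1}{121 \cdot 23 \left(\left(-1 + 1\right) + 1 \left(-15\right)\right) 10} = \frac{1}{2783 \left(0 - 15\right) 10} = \frac{1}{2783 \left(\left(-15\right) 10\right)} = \frac{1}{2783 \left(-150\right)} = \frac{1}{-417450} = - \frac{1}{417450}$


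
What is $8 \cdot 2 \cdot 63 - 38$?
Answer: $970$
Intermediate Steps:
$8 \cdot 2 \cdot 63 - 38 = 16 \cdot 63 - 38 = 1008 - 38 = 970$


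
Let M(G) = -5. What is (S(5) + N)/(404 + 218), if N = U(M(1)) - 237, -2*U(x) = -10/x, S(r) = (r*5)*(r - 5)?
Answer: -119/311 ≈ -0.38264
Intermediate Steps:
S(r) = 5*r*(-5 + r) (S(r) = (5*r)*(-5 + r) = 5*r*(-5 + r))
U(x) = 5/x (U(x) = -(-5)/x = 5/x)
N = -238 (N = 5/(-5) - 237 = 5*(-⅕) - 237 = -1 - 237 = -238)
(S(5) + N)/(404 + 218) = (5*5*(-5 + 5) - 238)/(404 + 218) = (5*5*0 - 238)/622 = (0 - 238)*(1/622) = -238*1/622 = -119/311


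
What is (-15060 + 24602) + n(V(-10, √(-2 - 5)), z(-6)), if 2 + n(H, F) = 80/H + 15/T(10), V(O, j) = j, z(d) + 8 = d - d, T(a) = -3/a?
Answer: 9490 - 80*I*√7/7 ≈ 9490.0 - 30.237*I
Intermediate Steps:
z(d) = -8 (z(d) = -8 + (d - d) = -8 + 0 = -8)
n(H, F) = -52 + 80/H (n(H, F) = -2 + (80/H + 15/((-3/10))) = -2 + (80/H + 15/((-3*⅒))) = -2 + (80/H + 15/(-3/10)) = -2 + (80/H + 15*(-10/3)) = -2 + (80/H - 50) = -2 + (-50 + 80/H) = -52 + 80/H)
(-15060 + 24602) + n(V(-10, √(-2 - 5)), z(-6)) = (-15060 + 24602) + (-52 + 80/(√(-2 - 5))) = 9542 + (-52 + 80/(√(-7))) = 9542 + (-52 + 80/((I*√7))) = 9542 + (-52 + 80*(-I*√7/7)) = 9542 + (-52 - 80*I*√7/7) = 9490 - 80*I*√7/7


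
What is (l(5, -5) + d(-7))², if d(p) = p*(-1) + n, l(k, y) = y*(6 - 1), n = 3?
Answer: 225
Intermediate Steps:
l(k, y) = 5*y (l(k, y) = y*5 = 5*y)
d(p) = 3 - p (d(p) = p*(-1) + 3 = -p + 3 = 3 - p)
(l(5, -5) + d(-7))² = (5*(-5) + (3 - 1*(-7)))² = (-25 + (3 + 7))² = (-25 + 10)² = (-15)² = 225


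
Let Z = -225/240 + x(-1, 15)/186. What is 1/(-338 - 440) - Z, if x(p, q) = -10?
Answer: 573031/578832 ≈ 0.98998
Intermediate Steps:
Z = -1475/1488 (Z = -225/240 - 10/186 = -225*1/240 - 10*1/186 = -15/16 - 5/93 = -1475/1488 ≈ -0.99126)
1/(-338 - 440) - Z = 1/(-338 - 440) - 1*(-1475/1488) = 1/(-778) + 1475/1488 = -1/778 + 1475/1488 = 573031/578832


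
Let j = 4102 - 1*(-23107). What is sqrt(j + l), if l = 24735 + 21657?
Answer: sqrt(73601) ≈ 271.29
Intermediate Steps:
l = 46392
j = 27209 (j = 4102 + 23107 = 27209)
sqrt(j + l) = sqrt(27209 + 46392) = sqrt(73601)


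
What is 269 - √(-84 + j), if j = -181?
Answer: 269 - I*√265 ≈ 269.0 - 16.279*I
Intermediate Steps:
269 - √(-84 + j) = 269 - √(-84 - 181) = 269 - √(-265) = 269 - I*√265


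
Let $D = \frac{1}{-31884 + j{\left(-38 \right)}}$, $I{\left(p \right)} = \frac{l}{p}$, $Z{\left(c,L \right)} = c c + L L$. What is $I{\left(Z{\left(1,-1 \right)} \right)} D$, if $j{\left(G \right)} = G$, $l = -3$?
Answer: $\frac{3}{63844} \approx 4.699 \cdot 10^{-5}$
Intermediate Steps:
$Z{\left(c,L \right)} = L^{2} + c^{2}$ ($Z{\left(c,L \right)} = c^{2} + L^{2} = L^{2} + c^{2}$)
$I{\left(p \right)} = - \frac{3}{p}$
$D = - \frac{1}{31922}$ ($D = \frac{1}{-31884 - 38} = \frac{1}{-31922} = - \frac{1}{31922} \approx -3.1326 \cdot 10^{-5}$)
$I{\left(Z{\left(1,-1 \right)} \right)} D = - \frac{3}{\left(-1\right)^{2} + 1^{2}} \left(- \frac{1}{31922}\right) = - \frac{3}{1 + 1} \left(- \frac{1}{31922}\right) = - \frac{3}{2} \left(- \frac{1}{31922}\right) = \left(-3\right) \frac{1}{2} \left(- \frac{1}{31922}\right) = \left(- \frac{3}{2}\right) \left(- \frac{1}{31922}\right) = \frac{3}{63844}$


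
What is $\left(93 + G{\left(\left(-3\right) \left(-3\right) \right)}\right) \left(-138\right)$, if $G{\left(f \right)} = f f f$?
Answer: $-113436$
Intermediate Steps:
$G{\left(f \right)} = f^{3}$ ($G{\left(f \right)} = f^{2} f = f^{3}$)
$\left(93 + G{\left(\left(-3\right) \left(-3\right) \right)}\right) \left(-138\right) = \left(93 + \left(\left(-3\right) \left(-3\right)\right)^{3}\right) \left(-138\right) = \left(93 + 9^{3}\right) \left(-138\right) = \left(93 + 729\right) \left(-138\right) = 822 \left(-138\right) = -113436$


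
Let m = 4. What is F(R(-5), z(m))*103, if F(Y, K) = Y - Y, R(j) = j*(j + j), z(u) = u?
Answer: 0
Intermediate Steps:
R(j) = 2*j**2 (R(j) = j*(2*j) = 2*j**2)
F(Y, K) = 0
F(R(-5), z(m))*103 = 0*103 = 0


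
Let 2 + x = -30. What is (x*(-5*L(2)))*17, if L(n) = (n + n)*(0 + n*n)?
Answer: 43520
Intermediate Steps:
x = -32 (x = -2 - 30 = -32)
L(n) = 2*n³ (L(n) = (2*n)*(0 + n²) = (2*n)*n² = 2*n³)
(x*(-5*L(2)))*17 = -(-160)*2*2³*17 = -(-160)*2*8*17 = -(-160)*16*17 = -32*(-80)*17 = 2560*17 = 43520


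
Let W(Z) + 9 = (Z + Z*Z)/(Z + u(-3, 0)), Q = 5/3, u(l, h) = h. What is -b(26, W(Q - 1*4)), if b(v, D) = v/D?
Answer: 78/31 ≈ 2.5161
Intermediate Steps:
Q = 5/3 (Q = 5*(1/3) = 5/3 ≈ 1.6667)
W(Z) = -9 + (Z + Z**2)/Z (W(Z) = -9 + (Z + Z*Z)/(Z + 0) = -9 + (Z + Z**2)/Z)
-b(26, W(Q - 1*4)) = -26/(-8 + (5/3 - 1*4)) = -26/(-8 + (5/3 - 4)) = -26/(-8 - 7/3) = -26/(-31/3) = -26*(-3)/31 = -1*(-78/31) = 78/31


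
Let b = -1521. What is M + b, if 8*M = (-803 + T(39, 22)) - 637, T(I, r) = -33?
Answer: -13641/8 ≈ -1705.1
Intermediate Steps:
M = -1473/8 (M = ((-803 - 33) - 637)/8 = (-836 - 637)/8 = (⅛)*(-1473) = -1473/8 ≈ -184.13)
M + b = -1473/8 - 1521 = -13641/8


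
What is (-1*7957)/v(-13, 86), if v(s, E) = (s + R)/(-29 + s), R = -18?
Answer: -334194/31 ≈ -10780.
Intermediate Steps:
v(s, E) = (-18 + s)/(-29 + s) (v(s, E) = (s - 18)/(-29 + s) = (-18 + s)/(-29 + s))
(-1*7957)/v(-13, 86) = (-1*7957)/(((-18 - 13)/(-29 - 13))) = -7957/(-31/(-42)) = -7957/((-1/42*(-31))) = -7957/31/42 = -7957*42/31 = -334194/31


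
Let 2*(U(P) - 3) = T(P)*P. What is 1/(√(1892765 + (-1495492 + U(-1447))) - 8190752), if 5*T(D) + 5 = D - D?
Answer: -16381504/134176835855009 - √1591998/134176835855009 ≈ -1.2210e-7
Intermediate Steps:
T(D) = -1 (T(D) = -1 + (D - D)/5 = -1 + (⅕)*0 = -1 + 0 = -1)
U(P) = 3 - P/2 (U(P) = 3 + (-P)/2 = 3 - P/2)
1/(√(1892765 + (-1495492 + U(-1447))) - 8190752) = 1/(√(1892765 + (-1495492 + (3 - ½*(-1447)))) - 8190752) = 1/(√(1892765 + (-1495492 + (3 + 1447/2))) - 8190752) = 1/(√(1892765 + (-1495492 + 1453/2)) - 8190752) = 1/(√(1892765 - 2989531/2) - 8190752) = 1/(√(795999/2) - 8190752) = 1/(√1591998/2 - 8190752) = 1/(-8190752 + √1591998/2)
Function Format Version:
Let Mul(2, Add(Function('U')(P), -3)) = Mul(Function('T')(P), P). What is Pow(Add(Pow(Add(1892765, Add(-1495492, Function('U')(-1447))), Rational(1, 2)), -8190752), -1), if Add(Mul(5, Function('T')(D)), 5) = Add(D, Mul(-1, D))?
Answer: Add(Rational(-16381504, 134176835855009), Mul(Rational(-1, 134176835855009), Pow(1591998, Rational(1, 2)))) ≈ -1.2210e-7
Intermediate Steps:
Function('T')(D) = -1 (Function('T')(D) = Add(-1, Mul(Rational(1, 5), Add(D, Mul(-1, D)))) = Add(-1, Mul(Rational(1, 5), 0)) = Add(-1, 0) = -1)
Function('U')(P) = Add(3, Mul(Rational(-1, 2), P)) (Function('U')(P) = Add(3, Mul(Rational(1, 2), Mul(-1, P))) = Add(3, Mul(Rational(-1, 2), P)))
Pow(Add(Pow(Add(1892765, Add(-1495492, Function('U')(-1447))), Rational(1, 2)), -8190752), -1) = Pow(Add(Pow(Add(1892765, Add(-1495492, Add(3, Mul(Rational(-1, 2), -1447)))), Rational(1, 2)), -8190752), -1) = Pow(Add(Pow(Add(1892765, Add(-1495492, Add(3, Rational(1447, 2)))), Rational(1, 2)), -8190752), -1) = Pow(Add(Pow(Add(1892765, Add(-1495492, Rational(1453, 2))), Rational(1, 2)), -8190752), -1) = Pow(Add(Pow(Add(1892765, Rational(-2989531, 2)), Rational(1, 2)), -8190752), -1) = Pow(Add(Pow(Rational(795999, 2), Rational(1, 2)), -8190752), -1) = Pow(Add(Mul(Rational(1, 2), Pow(1591998, Rational(1, 2))), -8190752), -1) = Pow(Add(-8190752, Mul(Rational(1, 2), Pow(1591998, Rational(1, 2)))), -1)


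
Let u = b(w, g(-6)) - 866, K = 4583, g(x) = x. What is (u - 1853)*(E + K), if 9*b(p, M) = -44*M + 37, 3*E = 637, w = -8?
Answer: -347709620/27 ≈ -1.2878e+7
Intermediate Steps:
E = 637/3 (E = (⅓)*637 = 637/3 ≈ 212.33)
b(p, M) = 37/9 - 44*M/9 (b(p, M) = (-44*M + 37)/9 = (37 - 44*M)/9 = 37/9 - 44*M/9)
u = -7493/9 (u = (37/9 - 44/9*(-6)) - 866 = (37/9 + 88/3) - 866 = 301/9 - 866 = -7493/9 ≈ -832.56)
(u - 1853)*(E + K) = (-7493/9 - 1853)*(637/3 + 4583) = -24170/9*14386/3 = -347709620/27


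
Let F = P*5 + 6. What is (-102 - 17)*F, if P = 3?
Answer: -2499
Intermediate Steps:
F = 21 (F = 3*5 + 6 = 15 + 6 = 21)
(-102 - 17)*F = (-102 - 17)*21 = -119*21 = -2499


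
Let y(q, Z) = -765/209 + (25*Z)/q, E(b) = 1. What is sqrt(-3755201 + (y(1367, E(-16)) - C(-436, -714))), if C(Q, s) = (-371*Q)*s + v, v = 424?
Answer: sqrt(9120761487189168641)/285703 ≈ 10571.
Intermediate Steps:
C(Q, s) = 424 - 371*Q*s (C(Q, s) = (-371*Q)*s + 424 = -371*Q*s + 424 = 424 - 371*Q*s)
y(q, Z) = -765/209 + 25*Z/q (y(q, Z) = -765*1/209 + 25*Z/q = -765/209 + 25*Z/q)
sqrt(-3755201 + (y(1367, E(-16)) - C(-436, -714))) = sqrt(-3755201 + ((-765/209 + 25*1/1367) - (424 - 371*(-436)*(-714)))) = sqrt(-3755201 + ((-765/209 + 25*1*(1/1367)) - (424 - 115493784))) = sqrt(-3755201 + ((-765/209 + 25/1367) - 1*(-115493360))) = sqrt(-3755201 + (-1040530/285703 + 115493360)) = sqrt(-3755201 + 32996798391550/285703) = sqrt(31923926200247/285703) = sqrt(9120761487189168641)/285703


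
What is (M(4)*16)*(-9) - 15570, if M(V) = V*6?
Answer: -19026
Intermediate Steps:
M(V) = 6*V
(M(4)*16)*(-9) - 15570 = ((6*4)*16)*(-9) - 15570 = (24*16)*(-9) - 15570 = 384*(-9) - 15570 = -3456 - 15570 = -19026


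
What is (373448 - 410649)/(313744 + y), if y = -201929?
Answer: -37201/111815 ≈ -0.33270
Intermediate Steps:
(373448 - 410649)/(313744 + y) = (373448 - 410649)/(313744 - 201929) = -37201/111815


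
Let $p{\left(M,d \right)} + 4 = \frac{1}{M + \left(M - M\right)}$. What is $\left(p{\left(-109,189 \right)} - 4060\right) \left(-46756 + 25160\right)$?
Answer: $\frac{9566531292}{109} \approx 8.7766 \cdot 10^{7}$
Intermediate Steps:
$p{\left(M,d \right)} = -4 + \frac{1}{M}$ ($p{\left(M,d \right)} = -4 + \frac{1}{M + \left(M - M\right)} = -4 + \frac{1}{M + 0} = -4 + \frac{1}{M}$)
$\left(p{\left(-109,189 \right)} - 4060\right) \left(-46756 + 25160\right) = \left(\left(-4 + \frac{1}{-109}\right) - 4060\right) \left(-46756 + 25160\right) = \left(\left(-4 - \frac{1}{109}\right) - 4060\right) \left(-21596\right) = \left(- \frac{437}{109} - 4060\right) \left(-21596\right) = \left(- \frac{442977}{109}\right) \left(-21596\right) = \frac{9566531292}{109}$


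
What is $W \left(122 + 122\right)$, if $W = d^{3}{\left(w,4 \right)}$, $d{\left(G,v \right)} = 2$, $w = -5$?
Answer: $1952$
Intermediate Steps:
$W = 8$ ($W = 2^{3} = 8$)
$W \left(122 + 122\right) = 8 \left(122 + 122\right) = 8 \cdot 244 = 1952$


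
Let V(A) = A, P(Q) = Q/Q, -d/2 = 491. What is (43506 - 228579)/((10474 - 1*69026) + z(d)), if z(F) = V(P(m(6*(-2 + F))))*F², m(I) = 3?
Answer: -8813/43132 ≈ -0.20433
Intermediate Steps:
d = -982 (d = -2*491 = -982)
P(Q) = 1
z(F) = F² (z(F) = 1*F² = F²)
(43506 - 228579)/((10474 - 1*69026) + z(d)) = (43506 - 228579)/((10474 - 1*69026) + (-982)²) = -185073/((10474 - 69026) + 964324) = -185073/(-58552 + 964324) = -185073/905772 = -185073*1/905772 = -8813/43132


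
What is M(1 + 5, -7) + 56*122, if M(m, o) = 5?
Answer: 6837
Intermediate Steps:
M(1 + 5, -7) + 56*122 = 5 + 56*122 = 5 + 6832 = 6837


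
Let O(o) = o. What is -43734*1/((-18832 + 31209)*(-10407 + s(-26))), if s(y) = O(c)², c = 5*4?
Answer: 43734/123856639 ≈ 0.00035310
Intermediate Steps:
c = 20
s(y) = 400 (s(y) = 20² = 400)
-43734*1/((-18832 + 31209)*(-10407 + s(-26))) = -43734*1/((-18832 + 31209)*(-10407 + 400)) = -43734/((-10007*12377)) = -43734/(-123856639) = -43734*(-1/123856639) = 43734/123856639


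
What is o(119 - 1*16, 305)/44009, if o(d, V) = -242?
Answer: -242/44009 ≈ -0.0054989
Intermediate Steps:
o(119 - 1*16, 305)/44009 = -242/44009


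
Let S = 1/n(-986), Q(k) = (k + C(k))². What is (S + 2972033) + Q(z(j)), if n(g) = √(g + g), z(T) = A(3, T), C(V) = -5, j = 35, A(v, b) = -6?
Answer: 2972154 - I*√493/986 ≈ 2.9722e+6 - 0.022519*I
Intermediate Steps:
z(T) = -6
n(g) = √2*√g (n(g) = √(2*g) = √2*√g)
Q(k) = (-5 + k)² (Q(k) = (k - 5)² = (-5 + k)²)
S = -I*√493/986 (S = 1/(√2*√(-986)) = 1/(√2*(I*√986)) = 1/(2*I*√493) = -I*√493/986 ≈ -0.022519*I)
(S + 2972033) + Q(z(j)) = (-I*√493/986 + 2972033) + (-5 - 6)² = (2972033 - I*√493/986) + (-11)² = (2972033 - I*√493/986) + 121 = 2972154 - I*√493/986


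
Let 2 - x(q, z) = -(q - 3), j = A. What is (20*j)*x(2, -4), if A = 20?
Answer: 400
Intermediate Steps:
j = 20
x(q, z) = -1 + q (x(q, z) = 2 - (-1)*(q - 3) = 2 - (-1)*(-3 + q) = 2 - (3 - q) = 2 + (-3 + q) = -1 + q)
(20*j)*x(2, -4) = (20*20)*(-1 + 2) = 400*1 = 400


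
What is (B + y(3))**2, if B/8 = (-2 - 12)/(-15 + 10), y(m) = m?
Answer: 16129/25 ≈ 645.16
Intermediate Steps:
B = 112/5 (B = 8*((-2 - 12)/(-15 + 10)) = 8*(-14/(-5)) = 8*(-14*(-1/5)) = 8*(14/5) = 112/5 ≈ 22.400)
(B + y(3))**2 = (112/5 + 3)**2 = (127/5)**2 = 16129/25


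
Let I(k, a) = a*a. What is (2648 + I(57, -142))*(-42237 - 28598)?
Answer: -1615888020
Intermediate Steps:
I(k, a) = a²
(2648 + I(57, -142))*(-42237 - 28598) = (2648 + (-142)²)*(-42237 - 28598) = (2648 + 20164)*(-70835) = 22812*(-70835) = -1615888020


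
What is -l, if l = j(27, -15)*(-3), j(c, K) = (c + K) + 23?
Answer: 105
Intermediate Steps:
j(c, K) = 23 + K + c (j(c, K) = (K + c) + 23 = 23 + K + c)
l = -105 (l = (23 - 15 + 27)*(-3) = 35*(-3) = -105)
-l = -1*(-105) = 105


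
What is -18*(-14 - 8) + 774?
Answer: 1170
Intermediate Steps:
-18*(-14 - 8) + 774 = -18*(-22) + 774 = 396 + 774 = 1170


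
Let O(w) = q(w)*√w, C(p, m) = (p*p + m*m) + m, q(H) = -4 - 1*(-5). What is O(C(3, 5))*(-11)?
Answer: -11*√39 ≈ -68.695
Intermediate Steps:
q(H) = 1 (q(H) = -4 + 5 = 1)
C(p, m) = m + m² + p² (C(p, m) = (p² + m²) + m = (m² + p²) + m = m + m² + p²)
O(w) = √w (O(w) = 1*√w = √w)
O(C(3, 5))*(-11) = √(5 + 5² + 3²)*(-11) = √(5 + 25 + 9)*(-11) = √39*(-11) = -11*√39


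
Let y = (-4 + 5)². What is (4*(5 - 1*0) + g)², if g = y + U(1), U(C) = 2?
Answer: 529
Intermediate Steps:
y = 1 (y = 1² = 1)
g = 3 (g = 1 + 2 = 3)
(4*(5 - 1*0) + g)² = (4*(5 - 1*0) + 3)² = (4*(5 + 0) + 3)² = (4*5 + 3)² = (20 + 3)² = 23² = 529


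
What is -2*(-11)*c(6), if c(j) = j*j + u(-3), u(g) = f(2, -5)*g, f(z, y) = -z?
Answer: 924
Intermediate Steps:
u(g) = -2*g (u(g) = (-1*2)*g = -2*g)
c(j) = 6 + j² (c(j) = j*j - 2*(-3) = j² + 6 = 6 + j²)
-2*(-11)*c(6) = -2*(-11)*(6 + 6²) = -(-22)*(6 + 36) = -(-22)*42 = -1*(-924) = 924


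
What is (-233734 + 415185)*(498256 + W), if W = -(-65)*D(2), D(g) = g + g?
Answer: 90456226716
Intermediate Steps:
D(g) = 2*g
W = 260 (W = -(-65)*2*2 = -(-65)*4 = -1*(-260) = 260)
(-233734 + 415185)*(498256 + W) = (-233734 + 415185)*(498256 + 260) = 181451*498516 = 90456226716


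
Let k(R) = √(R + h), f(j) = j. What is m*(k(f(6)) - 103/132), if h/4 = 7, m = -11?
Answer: 103/12 - 11*√34 ≈ -55.557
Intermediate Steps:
h = 28 (h = 4*7 = 28)
k(R) = √(28 + R) (k(R) = √(R + 28) = √(28 + R))
m*(k(f(6)) - 103/132) = -11*(√(28 + 6) - 103/132) = -11*(√34 - 103*1/132) = -11*(√34 - 103/132) = -11*(-103/132 + √34) = 103/12 - 11*√34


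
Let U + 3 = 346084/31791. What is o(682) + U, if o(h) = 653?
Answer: 21010234/31791 ≈ 660.89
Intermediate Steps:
U = 250711/31791 (U = -3 + 346084/31791 = 250711/31791 ≈ 7.8862)
o(682) + U = 653 + 250711/31791 = 21010234/31791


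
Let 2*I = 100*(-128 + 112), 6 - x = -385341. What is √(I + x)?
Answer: √384547 ≈ 620.12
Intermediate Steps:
x = 385347 (x = 6 - 1*(-385341) = 6 + 385341 = 385347)
I = -800 (I = (100*(-128 + 112))/2 = (100*(-16))/2 = (½)*(-1600) = -800)
√(I + x) = √(-800 + 385347) = √384547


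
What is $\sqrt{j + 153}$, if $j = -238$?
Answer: $i \sqrt{85} \approx 9.2195 i$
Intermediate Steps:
$\sqrt{j + 153} = \sqrt{-238 + 153} = \sqrt{-85} = i \sqrt{85}$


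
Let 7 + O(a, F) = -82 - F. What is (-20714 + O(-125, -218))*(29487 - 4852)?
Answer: -507111475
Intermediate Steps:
O(a, F) = -89 - F (O(a, F) = -7 + (-82 - F) = -89 - F)
(-20714 + O(-125, -218))*(29487 - 4852) = (-20714 + (-89 - 1*(-218)))*(29487 - 4852) = (-20714 + (-89 + 218))*24635 = (-20714 + 129)*24635 = -20585*24635 = -507111475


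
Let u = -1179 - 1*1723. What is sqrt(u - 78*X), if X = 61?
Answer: 2*I*sqrt(1915) ≈ 87.521*I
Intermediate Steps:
u = -2902 (u = -1179 - 1723 = -2902)
sqrt(u - 78*X) = sqrt(-2902 - 78*61) = sqrt(-2902 - 4758) = sqrt(-7660) = 2*I*sqrt(1915)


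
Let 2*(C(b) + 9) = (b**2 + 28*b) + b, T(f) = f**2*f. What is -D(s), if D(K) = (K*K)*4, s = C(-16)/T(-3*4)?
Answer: -12769/746496 ≈ -0.017105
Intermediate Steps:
T(f) = f**3
C(b) = -9 + b**2/2 + 29*b/2 (C(b) = -9 + ((b**2 + 28*b) + b)/2 = -9 + (b**2 + 29*b)/2 = -9 + (b**2/2 + 29*b/2) = -9 + b**2/2 + 29*b/2)
s = 113/1728 (s = (-9 + (1/2)*(-16)**2 + (29/2)*(-16))/((-3*4)**3) = (-9 + (1/2)*256 - 232)/((-12)**3) = (-9 + 128 - 232)/(-1728) = -113*(-1/1728) = 113/1728 ≈ 0.065394)
D(K) = 4*K**2 (D(K) = K**2*4 = 4*K**2)
-D(s) = -4*(113/1728)**2 = -4*12769/2985984 = -1*12769/746496 = -12769/746496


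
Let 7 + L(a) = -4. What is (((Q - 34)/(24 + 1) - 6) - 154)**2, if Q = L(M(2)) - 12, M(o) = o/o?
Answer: 16459249/625 ≈ 26335.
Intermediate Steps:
M(o) = 1
L(a) = -11 (L(a) = -7 - 4 = -11)
Q = -23 (Q = -11 - 12 = -23)
(((Q - 34)/(24 + 1) - 6) - 154)**2 = (((-23 - 34)/(24 + 1) - 6) - 154)**2 = ((-57/25 - 6) - 154)**2 = (-207/25 - 154)**2 = (-4057/25)**2 = 16459249/625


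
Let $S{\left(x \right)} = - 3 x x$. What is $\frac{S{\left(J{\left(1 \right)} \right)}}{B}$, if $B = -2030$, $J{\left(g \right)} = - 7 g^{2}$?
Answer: $\frac{21}{290} \approx 0.072414$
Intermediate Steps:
$S{\left(x \right)} = - 3 x^{2}$
$\frac{S{\left(J{\left(1 \right)} \right)}}{B} = \frac{\left(-3\right) \left(- 7 \cdot 1^{2}\right)^{2}}{-2030} = - 3 \left(\left(-7\right) 1\right)^{2} \left(- \frac{1}{2030}\right) = - 3 \left(-7\right)^{2} \left(- \frac{1}{2030}\right) = \left(-3\right) 49 \left(- \frac{1}{2030}\right) = \left(-147\right) \left(- \frac{1}{2030}\right) = \frac{21}{290}$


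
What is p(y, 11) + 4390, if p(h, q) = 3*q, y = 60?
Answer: 4423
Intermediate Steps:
p(y, 11) + 4390 = 3*11 + 4390 = 33 + 4390 = 4423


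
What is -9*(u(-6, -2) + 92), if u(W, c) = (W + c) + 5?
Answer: -801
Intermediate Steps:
u(W, c) = 5 + W + c
-9*(u(-6, -2) + 92) = -9*((5 - 6 - 2) + 92) = -9*(-3 + 92) = -9*89 = -801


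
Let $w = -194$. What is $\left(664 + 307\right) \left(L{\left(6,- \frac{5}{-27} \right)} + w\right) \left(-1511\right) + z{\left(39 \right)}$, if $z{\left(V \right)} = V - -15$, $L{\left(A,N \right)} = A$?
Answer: $275830082$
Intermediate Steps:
$z{\left(V \right)} = 15 + V$ ($z{\left(V \right)} = V + 15 = 15 + V$)
$\left(664 + 307\right) \left(L{\left(6,- \frac{5}{-27} \right)} + w\right) \left(-1511\right) + z{\left(39 \right)} = \left(664 + 307\right) \left(6 - 194\right) \left(-1511\right) + \left(15 + 39\right) = 971 \left(-188\right) \left(-1511\right) + 54 = \left(-182548\right) \left(-1511\right) + 54 = 275830028 + 54 = 275830082$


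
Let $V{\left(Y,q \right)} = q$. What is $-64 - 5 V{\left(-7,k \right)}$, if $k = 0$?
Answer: $-64$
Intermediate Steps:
$-64 - 5 V{\left(-7,k \right)} = -64 - 0 = -64 + 0 = -64$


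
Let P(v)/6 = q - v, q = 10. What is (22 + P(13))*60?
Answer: 240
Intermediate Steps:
P(v) = 60 - 6*v (P(v) = 6*(10 - v) = 60 - 6*v)
(22 + P(13))*60 = (22 + (60 - 6*13))*60 = (22 + (60 - 78))*60 = (22 - 18)*60 = 4*60 = 240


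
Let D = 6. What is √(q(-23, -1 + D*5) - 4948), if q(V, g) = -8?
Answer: 2*I*√1239 ≈ 70.399*I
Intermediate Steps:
√(q(-23, -1 + D*5) - 4948) = √(-8 - 4948) = √(-4956) = 2*I*√1239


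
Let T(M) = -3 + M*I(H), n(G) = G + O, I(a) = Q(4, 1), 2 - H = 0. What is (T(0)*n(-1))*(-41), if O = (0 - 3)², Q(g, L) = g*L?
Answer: 984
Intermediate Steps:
H = 2 (H = 2 - 1*0 = 2 + 0 = 2)
Q(g, L) = L*g
I(a) = 4 (I(a) = 1*4 = 4)
O = 9 (O = (-3)² = 9)
n(G) = 9 + G (n(G) = G + 9 = 9 + G)
T(M) = -3 + 4*M (T(M) = -3 + M*4 = -3 + 4*M)
(T(0)*n(-1))*(-41) = ((-3 + 4*0)*(9 - 1))*(-41) = ((-3 + 0)*8)*(-41) = -3*8*(-41) = -24*(-41) = 984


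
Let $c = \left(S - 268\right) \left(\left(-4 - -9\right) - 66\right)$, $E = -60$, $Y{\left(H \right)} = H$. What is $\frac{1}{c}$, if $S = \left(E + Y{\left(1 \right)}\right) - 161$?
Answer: $\frac{1}{29768} \approx 3.3593 \cdot 10^{-5}$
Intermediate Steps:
$S = -220$ ($S = \left(-60 + 1\right) - 161 = -59 - 161 = -220$)
$c = 29768$ ($c = \left(-220 - 268\right) \left(\left(-4 - -9\right) - 66\right) = - 488 \left(\left(-4 + 9\right) - 66\right) = - 488 \left(5 - 66\right) = \left(-488\right) \left(-61\right) = 29768$)
$\frac{1}{c} = \frac{1}{29768}$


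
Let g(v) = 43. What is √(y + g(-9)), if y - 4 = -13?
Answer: √34 ≈ 5.8309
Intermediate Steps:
y = -9 (y = 4 - 13 = -9)
√(y + g(-9)) = √(-9 + 43) = √34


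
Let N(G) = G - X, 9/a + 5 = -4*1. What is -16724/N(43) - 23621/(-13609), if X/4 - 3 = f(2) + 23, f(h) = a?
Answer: 228943313/775713 ≈ 295.14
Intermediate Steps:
a = -1 (a = 9/(-5 - 4*1) = 9/(-5 - 4) = 9/(-9) = 9*(-⅑) = -1)
f(h) = -1
X = 100 (X = 12 + 4*(-1 + 23) = 12 + 4*22 = 12 + 88 = 100)
N(G) = -100 + G (N(G) = G - 1*100 = G - 100 = -100 + G)
-16724/N(43) - 23621/(-13609) = -16724/(-100 + 43) - 23621/(-13609) = -16724/(-57) - 23621*(-1/13609) = -16724*(-1/57) + 23621/13609 = 16724/57 + 23621/13609 = 228943313/775713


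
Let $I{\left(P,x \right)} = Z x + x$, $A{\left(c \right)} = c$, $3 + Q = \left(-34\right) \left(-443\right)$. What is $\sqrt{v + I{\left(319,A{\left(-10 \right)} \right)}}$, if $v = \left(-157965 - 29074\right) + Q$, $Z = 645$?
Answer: $2 i \sqrt{44610} \approx 422.42 i$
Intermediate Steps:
$Q = 15059$ ($Q = -3 - -15062 = -3 + 15062 = 15059$)
$I{\left(P,x \right)} = 646 x$ ($I{\left(P,x \right)} = 645 x + x = 646 x$)
$v = -171980$ ($v = \left(-157965 - 29074\right) + 15059 = -187039 + 15059 = -171980$)
$\sqrt{v + I{\left(319,A{\left(-10 \right)} \right)}} = \sqrt{-171980 + 646 \left(-10\right)} = \sqrt{-171980 - 6460} = \sqrt{-178440} = 2 i \sqrt{44610}$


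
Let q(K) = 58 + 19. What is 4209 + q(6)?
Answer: 4286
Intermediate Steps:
q(K) = 77
4209 + q(6) = 4209 + 77 = 4286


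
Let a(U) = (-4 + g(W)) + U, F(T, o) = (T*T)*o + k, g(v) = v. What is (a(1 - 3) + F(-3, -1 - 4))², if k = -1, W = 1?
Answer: 2601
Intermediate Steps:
F(T, o) = -1 + o*T² (F(T, o) = (T*T)*o - 1 = T²*o - 1 = o*T² - 1 = -1 + o*T²)
a(U) = -3 + U (a(U) = (-4 + 1) + U = -3 + U)
(a(1 - 3) + F(-3, -1 - 4))² = ((-3 + (1 - 3)) + (-1 + (-1 - 4)*(-3)²))² = ((-3 - 2) + (-1 - 5*9))² = (-5 + (-1 - 45))² = (-5 - 46)² = (-51)² = 2601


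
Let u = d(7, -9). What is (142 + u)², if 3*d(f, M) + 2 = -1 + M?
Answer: 19044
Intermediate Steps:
d(f, M) = -1 + M/3 (d(f, M) = -⅔ + (-1 + M)/3 = -⅔ + (-⅓ + M/3) = -1 + M/3)
u = -4 (u = -1 + (⅓)*(-9) = -1 - 3 = -4)
(142 + u)² = (142 - 4)² = 138² = 19044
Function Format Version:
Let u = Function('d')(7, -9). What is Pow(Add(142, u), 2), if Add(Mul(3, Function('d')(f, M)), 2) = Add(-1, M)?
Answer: 19044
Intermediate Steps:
Function('d')(f, M) = Add(-1, Mul(Rational(1, 3), M)) (Function('d')(f, M) = Add(Rational(-2, 3), Mul(Rational(1, 3), Add(-1, M))) = Add(Rational(-2, 3), Add(Rational(-1, 3), Mul(Rational(1, 3), M))) = Add(-1, Mul(Rational(1, 3), M)))
u = -4 (u = Add(-1, Mul(Rational(1, 3), -9)) = Add(-1, -3) = -4)
Pow(Add(142, u), 2) = Pow(Add(142, -4), 2) = Pow(138, 2) = 19044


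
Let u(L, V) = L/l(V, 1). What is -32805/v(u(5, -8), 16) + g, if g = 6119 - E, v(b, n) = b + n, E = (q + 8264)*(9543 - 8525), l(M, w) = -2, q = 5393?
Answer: -13899137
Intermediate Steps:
E = 13902826 (E = (5393 + 8264)*(9543 - 8525) = 13657*1018 = 13902826)
u(L, V) = -L/2 (u(L, V) = L/(-2) = L*(-½) = -L/2)
g = -13896707 (g = 6119 - 1*13902826 = 6119 - 13902826 = -13896707)
-32805/v(u(5, -8), 16) + g = -32805/(-½*5 + 16) - 13896707 = -32805/(-5/2 + 16) - 13896707 = -32805/27/2 - 13896707 = -32805*2/27 - 13896707 = -2430 - 13896707 = -13899137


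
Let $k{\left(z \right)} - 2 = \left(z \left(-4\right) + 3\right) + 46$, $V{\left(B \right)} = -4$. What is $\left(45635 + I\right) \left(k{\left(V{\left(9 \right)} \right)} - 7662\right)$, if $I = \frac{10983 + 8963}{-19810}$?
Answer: $- \frac{98085020334}{283} \approx -3.4659 \cdot 10^{8}$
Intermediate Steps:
$I = - \frac{9973}{9905}$ ($I = 19946 \left(- \frac{1}{19810}\right) = - \frac{9973}{9905} \approx -1.0069$)
$k{\left(z \right)} = 51 - 4 z$ ($k{\left(z \right)} = 2 + \left(\left(z \left(-4\right) + 3\right) + 46\right) = 2 + \left(\left(- 4 z + 3\right) + 46\right) = 2 + \left(\left(3 - 4 z\right) + 46\right) = 2 - \left(-49 + 4 z\right) = 51 - 4 z$)
$\left(45635 + I\right) \left(k{\left(V{\left(9 \right)} \right)} - 7662\right) = \left(45635 - \frac{9973}{9905}\right) \left(\left(51 - -16\right) - 7662\right) = \frac{452004702 \left(\left(51 + 16\right) - 7662\right)}{9905} = \frac{452004702 \left(67 - 7662\right)}{9905} = \frac{452004702}{9905} \left(-7595\right) = - \frac{98085020334}{283}$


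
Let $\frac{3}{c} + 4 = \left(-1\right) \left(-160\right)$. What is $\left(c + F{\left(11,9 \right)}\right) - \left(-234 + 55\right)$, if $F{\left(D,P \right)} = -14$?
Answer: $\frac{8581}{52} \approx 165.02$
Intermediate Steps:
$c = \frac{1}{52}$ ($c = \frac{3}{-4 - -160} = \frac{3}{-4 + 160} = \frac{3}{156} = 3 \cdot \frac{1}{156} = \frac{1}{52} \approx 0.019231$)
$\left(c + F{\left(11,9 \right)}\right) - \left(-234 + 55\right) = \left(\frac{1}{52} - 14\right) - \left(-234 + 55\right) = - \frac{727}{52} - -179 = - \frac{727}{52} + 179 = \frac{8581}{52}$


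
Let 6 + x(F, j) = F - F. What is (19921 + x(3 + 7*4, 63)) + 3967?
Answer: 23882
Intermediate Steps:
x(F, j) = -6 (x(F, j) = -6 + (F - F) = -6 + 0 = -6)
(19921 + x(3 + 7*4, 63)) + 3967 = (19921 - 6) + 3967 = 19915 + 3967 = 23882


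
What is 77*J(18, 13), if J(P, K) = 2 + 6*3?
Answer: 1540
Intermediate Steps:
J(P, K) = 20 (J(P, K) = 2 + 18 = 20)
77*J(18, 13) = 77*20 = 1540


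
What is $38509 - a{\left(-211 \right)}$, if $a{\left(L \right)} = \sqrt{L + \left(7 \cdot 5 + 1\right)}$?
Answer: $38509 - 5 i \sqrt{7} \approx 38509.0 - 13.229 i$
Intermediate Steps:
$a{\left(L \right)} = \sqrt{36 + L}$ ($a{\left(L \right)} = \sqrt{L + \left(35 + 1\right)} = \sqrt{L + 36} = \sqrt{36 + L}$)
$38509 - a{\left(-211 \right)} = 38509 - \sqrt{36 - 211} = 38509 - \sqrt{-175} = 38509 - 5 i \sqrt{7}$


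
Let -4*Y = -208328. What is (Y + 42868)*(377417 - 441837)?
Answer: -6116679000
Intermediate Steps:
Y = 52082 (Y = -¼*(-208328) = 52082)
(Y + 42868)*(377417 - 441837) = (52082 + 42868)*(377417 - 441837) = 94950*(-64420) = -6116679000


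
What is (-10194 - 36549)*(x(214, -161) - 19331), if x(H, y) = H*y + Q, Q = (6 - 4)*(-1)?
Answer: 2514165741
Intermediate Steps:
Q = -2 (Q = 2*(-1) = -2)
x(H, y) = -2 + H*y (x(H, y) = H*y - 2 = -2 + H*y)
(-10194 - 36549)*(x(214, -161) - 19331) = (-10194 - 36549)*((-2 + 214*(-161)) - 19331) = -46743*((-2 - 34454) - 19331) = -46743*(-34456 - 19331) = -46743*(-53787) = 2514165741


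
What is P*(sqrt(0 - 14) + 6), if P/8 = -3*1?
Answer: -144 - 24*I*sqrt(14) ≈ -144.0 - 89.8*I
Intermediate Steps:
P = -24 (P = 8*(-3*1) = 8*(-3) = -24)
P*(sqrt(0 - 14) + 6) = -24*(sqrt(0 - 14) + 6) = -24*(sqrt(-14) + 6) = -24*(I*sqrt(14) + 6) = -24*(6 + I*sqrt(14)) = -144 - 24*I*sqrt(14)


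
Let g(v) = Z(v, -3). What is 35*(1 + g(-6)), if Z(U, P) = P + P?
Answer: -175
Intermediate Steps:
Z(U, P) = 2*P
g(v) = -6 (g(v) = 2*(-3) = -6)
35*(1 + g(-6)) = 35*(1 - 6) = 35*(-5) = -175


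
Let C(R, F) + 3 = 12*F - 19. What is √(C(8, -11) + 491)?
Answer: √337 ≈ 18.358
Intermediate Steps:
C(R, F) = -22 + 12*F (C(R, F) = -3 + (12*F - 19) = -3 + (-19 + 12*F) = -22 + 12*F)
√(C(8, -11) + 491) = √((-22 + 12*(-11)) + 491) = √((-22 - 132) + 491) = √(-154 + 491) = √337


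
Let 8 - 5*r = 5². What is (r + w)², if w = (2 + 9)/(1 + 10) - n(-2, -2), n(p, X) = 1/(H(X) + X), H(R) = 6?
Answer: 2809/400 ≈ 7.0225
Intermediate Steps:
r = -17/5 (r = 8/5 - ⅕*5² = 8/5 - ⅕*25 = 8/5 - 5 = -17/5 ≈ -3.4000)
n(p, X) = 1/(6 + X)
w = ¾ (w = (2 + 9)/(1 + 10) - 1/(6 - 2) = 11/11 - 1/4 = 11*(1/11) - 1*¼ = 1 - ¼ = ¾ ≈ 0.75000)
(r + w)² = (-17/5 + ¾)² = (-53/20)² = 2809/400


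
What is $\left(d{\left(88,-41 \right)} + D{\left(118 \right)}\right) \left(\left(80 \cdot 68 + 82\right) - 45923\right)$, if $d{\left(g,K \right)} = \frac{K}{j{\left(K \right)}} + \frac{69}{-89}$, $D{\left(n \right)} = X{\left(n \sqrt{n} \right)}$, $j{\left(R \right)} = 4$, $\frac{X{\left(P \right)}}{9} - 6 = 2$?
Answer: $- \frac{876984507}{356} \approx -2.4634 \cdot 10^{6}$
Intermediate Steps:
$X{\left(P \right)} = 72$ ($X{\left(P \right)} = 54 + 9 \cdot 2 = 54 + 18 = 72$)
$D{\left(n \right)} = 72$
$d{\left(g,K \right)} = - \frac{69}{89} + \frac{K}{4}$ ($d{\left(g,K \right)} = \frac{K}{4} + \frac{69}{-89} = K \frac{1}{4} + 69 \left(- \frac{1}{89}\right) = \frac{K}{4} - \frac{69}{89} = - \frac{69}{89} + \frac{K}{4}$)
$\left(d{\left(88,-41 \right)} + D{\left(118 \right)}\right) \left(\left(80 \cdot 68 + 82\right) - 45923\right) = \left(\left(- \frac{69}{89} + \frac{1}{4} \left(-41\right)\right) + 72\right) \left(\left(80 \cdot 68 + 82\right) - 45923\right) = \left(\left(- \frac{69}{89} - \frac{41}{4}\right) + 72\right) \left(\left(5440 + 82\right) - 45923\right) = \left(- \frac{3925}{356} + 72\right) \left(5522 - 45923\right) = \frac{21707}{356} \left(-40401\right) = - \frac{876984507}{356}$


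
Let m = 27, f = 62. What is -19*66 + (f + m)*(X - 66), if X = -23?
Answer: -9175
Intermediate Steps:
-19*66 + (f + m)*(X - 66) = -19*66 + (62 + 27)*(-23 - 66) = -1254 + 89*(-89) = -1254 - 7921 = -9175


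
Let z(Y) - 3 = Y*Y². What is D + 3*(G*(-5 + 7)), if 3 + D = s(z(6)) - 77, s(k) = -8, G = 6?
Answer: -52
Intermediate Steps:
z(Y) = 3 + Y³ (z(Y) = 3 + Y*Y² = 3 + Y³)
D = -88 (D = -3 + (-8 - 77) = -3 - 85 = -88)
D + 3*(G*(-5 + 7)) = -88 + 3*(6*(-5 + 7)) = -88 + 3*(6*2) = -88 + 3*12 = -88 + 36 = -52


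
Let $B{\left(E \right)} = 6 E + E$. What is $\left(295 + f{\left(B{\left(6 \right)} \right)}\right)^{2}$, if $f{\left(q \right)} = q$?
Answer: $113569$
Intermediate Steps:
$B{\left(E \right)} = 7 E$
$\left(295 + f{\left(B{\left(6 \right)} \right)}\right)^{2} = \left(295 + 7 \cdot 6\right)^{2} = \left(295 + 42\right)^{2} = 337^{2} = 113569$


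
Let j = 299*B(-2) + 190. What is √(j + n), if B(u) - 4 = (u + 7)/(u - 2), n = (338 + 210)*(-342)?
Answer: I*√745615/2 ≈ 431.75*I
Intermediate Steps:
n = -187416 (n = 548*(-342) = -187416)
B(u) = 4 + (7 + u)/(-2 + u) (B(u) = 4 + (u + 7)/(u - 2) = 4 + (7 + u)/(-2 + u))
j = 4049/4 (j = 299*((-1 + 5*(-2))/(-2 - 2)) + 190 = 299*((-1 - 10)/(-4)) + 190 = 299*(-¼*(-11)) + 190 = 299*(11/4) + 190 = 3289/4 + 190 = 4049/4 ≈ 1012.3)
√(j + n) = √(4049/4 - 187416) = √(-745615/4) = I*√745615/2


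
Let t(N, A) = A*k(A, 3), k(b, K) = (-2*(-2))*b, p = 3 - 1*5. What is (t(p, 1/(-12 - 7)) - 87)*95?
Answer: -157015/19 ≈ -8264.0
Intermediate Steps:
p = -2 (p = 3 - 5 = -2)
k(b, K) = 4*b
t(N, A) = 4*A² (t(N, A) = A*(4*A) = 4*A²)
(t(p, 1/(-12 - 7)) - 87)*95 = (4*(1/(-12 - 7))² - 87)*95 = (4*(1/(-19))² - 87)*95 = (4*(-1/19)² - 87)*95 = (4*(1/361) - 87)*95 = (4/361 - 87)*95 = -31403/361*95 = -157015/19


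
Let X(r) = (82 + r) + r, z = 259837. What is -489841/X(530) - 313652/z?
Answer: -127637006501/296733854 ≈ -430.14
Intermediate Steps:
X(r) = 82 + 2*r
-489841/X(530) - 313652/z = -489841/(82 + 2*530) - 313652/259837 = -489841/(82 + 1060) - 313652*1/259837 = -489841/1142 - 313652/259837 = -127637006501/296733854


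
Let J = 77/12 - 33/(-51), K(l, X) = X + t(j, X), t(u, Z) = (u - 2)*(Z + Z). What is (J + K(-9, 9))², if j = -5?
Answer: 502970329/41616 ≈ 12086.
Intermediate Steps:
t(u, Z) = 2*Z*(-2 + u) (t(u, Z) = (-2 + u)*(2*Z) = 2*Z*(-2 + u))
K(l, X) = -13*X (K(l, X) = X + 2*X*(-2 - 5) = X + 2*X*(-7) = X - 14*X = -13*X)
J = 1441/204 (J = 77*(1/12) - 33*(-1/51) = 77/12 + 11/17 = 1441/204 ≈ 7.0637)
(J + K(-9, 9))² = (1441/204 - 13*9)² = (1441/204 - 117)² = (-22427/204)² = 502970329/41616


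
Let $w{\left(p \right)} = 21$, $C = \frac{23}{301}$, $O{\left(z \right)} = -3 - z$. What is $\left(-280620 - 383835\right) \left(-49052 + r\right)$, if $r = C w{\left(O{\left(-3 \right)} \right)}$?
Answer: $\frac{1401446558985}{43} \approx 3.2592 \cdot 10^{10}$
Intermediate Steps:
$C = \frac{23}{301}$ ($C = 23 \cdot \frac{1}{301} = \frac{23}{301} \approx 0.076412$)
$r = \frac{69}{43}$ ($r = \frac{23}{301} \cdot 21 = \frac{69}{43} \approx 1.6047$)
$\left(-280620 - 383835\right) \left(-49052 + r\right) = \left(-280620 - 383835\right) \left(-49052 + \frac{69}{43}\right) = \left(-664455\right) \left(- \frac{2109167}{43}\right) = \frac{1401446558985}{43}$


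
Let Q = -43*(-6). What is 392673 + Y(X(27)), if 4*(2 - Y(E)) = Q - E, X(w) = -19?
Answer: 1570423/4 ≈ 3.9261e+5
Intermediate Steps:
Q = 258
Y(E) = -125/2 + E/4 (Y(E) = 2 - (258 - E)/4 = 2 + (-129/2 + E/4) = -125/2 + E/4)
392673 + Y(X(27)) = 392673 + (-125/2 + (¼)*(-19)) = 392673 + (-125/2 - 19/4) = 392673 - 269/4 = 1570423/4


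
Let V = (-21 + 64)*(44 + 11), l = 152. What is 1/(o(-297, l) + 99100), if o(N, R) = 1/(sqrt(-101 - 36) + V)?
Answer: 554302176565/54931345931963001 + I*sqrt(137)/54931345931963001 ≈ 1.0091e-5 + 2.1308e-16*I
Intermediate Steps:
V = 2365 (V = 43*55 = 2365)
o(N, R) = 1/(2365 + I*sqrt(137)) (o(N, R) = 1/(sqrt(-101 - 36) + 2365) = 1/(sqrt(-137) + 2365) = 1/(I*sqrt(137) + 2365) = 1/(2365 + I*sqrt(137)))
1/(o(-297, l) + 99100) = 1/((2365/5593362 - I*sqrt(137)/5593362) + 99100) = 1/(554302176565/5593362 - I*sqrt(137)/5593362)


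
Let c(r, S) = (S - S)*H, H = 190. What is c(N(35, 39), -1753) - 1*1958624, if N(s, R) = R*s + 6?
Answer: -1958624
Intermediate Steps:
N(s, R) = 6 + R*s
c(r, S) = 0 (c(r, S) = (S - S)*190 = 0*190 = 0)
c(N(35, 39), -1753) - 1*1958624 = 0 - 1*1958624 = 0 - 1958624 = -1958624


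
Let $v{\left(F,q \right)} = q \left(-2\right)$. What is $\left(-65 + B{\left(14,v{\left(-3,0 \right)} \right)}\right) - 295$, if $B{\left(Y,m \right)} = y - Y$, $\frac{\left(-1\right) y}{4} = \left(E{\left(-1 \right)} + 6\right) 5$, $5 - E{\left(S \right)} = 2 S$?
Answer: $-634$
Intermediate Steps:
$v{\left(F,q \right)} = - 2 q$
$E{\left(S \right)} = 5 - 2 S$
$y = -260$ ($y = - 4 \left(\left(5 - -2\right) + 6\right) 5 = - 4 \left(\left(5 + 2\right) + 6\right) 5 = - 4 \left(7 + 6\right) 5 = - 4 \cdot 13 \cdot 5 = \left(-4\right) 65 = -260$)
$B{\left(Y,m \right)} = -260 - Y$
$\left(-65 + B{\left(14,v{\left(-3,0 \right)} \right)}\right) - 295 = \left(-65 - 274\right) - 295 = -339 - 295 = -634$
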